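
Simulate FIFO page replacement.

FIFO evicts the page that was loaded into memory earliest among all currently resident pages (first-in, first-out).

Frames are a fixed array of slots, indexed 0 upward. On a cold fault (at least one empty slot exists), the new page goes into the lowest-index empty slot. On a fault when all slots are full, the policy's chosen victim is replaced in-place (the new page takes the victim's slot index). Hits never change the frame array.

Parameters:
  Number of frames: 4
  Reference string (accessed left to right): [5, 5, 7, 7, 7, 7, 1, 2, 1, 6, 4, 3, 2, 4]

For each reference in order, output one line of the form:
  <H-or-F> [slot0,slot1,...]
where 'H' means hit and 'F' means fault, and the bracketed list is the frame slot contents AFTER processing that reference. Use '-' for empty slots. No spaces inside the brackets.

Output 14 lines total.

F [5,-,-,-]
H [5,-,-,-]
F [5,7,-,-]
H [5,7,-,-]
H [5,7,-,-]
H [5,7,-,-]
F [5,7,1,-]
F [5,7,1,2]
H [5,7,1,2]
F [6,7,1,2]
F [6,4,1,2]
F [6,4,3,2]
H [6,4,3,2]
H [6,4,3,2]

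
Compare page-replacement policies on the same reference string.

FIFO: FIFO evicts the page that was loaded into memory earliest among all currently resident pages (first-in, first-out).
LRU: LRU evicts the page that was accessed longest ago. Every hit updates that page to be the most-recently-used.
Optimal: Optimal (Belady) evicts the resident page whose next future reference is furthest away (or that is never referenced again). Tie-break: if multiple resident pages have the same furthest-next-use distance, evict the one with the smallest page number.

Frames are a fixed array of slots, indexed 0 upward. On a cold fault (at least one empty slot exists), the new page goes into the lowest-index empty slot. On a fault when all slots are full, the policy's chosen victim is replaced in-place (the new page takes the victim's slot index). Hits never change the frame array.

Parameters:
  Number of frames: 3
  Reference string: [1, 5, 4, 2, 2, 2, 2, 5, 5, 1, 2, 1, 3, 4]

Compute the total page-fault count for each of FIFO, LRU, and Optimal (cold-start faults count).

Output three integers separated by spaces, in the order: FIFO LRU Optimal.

--- FIFO ---
  step 0: ref 1 -> FAULT, frames=[1,-,-] (faults so far: 1)
  step 1: ref 5 -> FAULT, frames=[1,5,-] (faults so far: 2)
  step 2: ref 4 -> FAULT, frames=[1,5,4] (faults so far: 3)
  step 3: ref 2 -> FAULT, evict 1, frames=[2,5,4] (faults so far: 4)
  step 4: ref 2 -> HIT, frames=[2,5,4] (faults so far: 4)
  step 5: ref 2 -> HIT, frames=[2,5,4] (faults so far: 4)
  step 6: ref 2 -> HIT, frames=[2,5,4] (faults so far: 4)
  step 7: ref 5 -> HIT, frames=[2,5,4] (faults so far: 4)
  step 8: ref 5 -> HIT, frames=[2,5,4] (faults so far: 4)
  step 9: ref 1 -> FAULT, evict 5, frames=[2,1,4] (faults so far: 5)
  step 10: ref 2 -> HIT, frames=[2,1,4] (faults so far: 5)
  step 11: ref 1 -> HIT, frames=[2,1,4] (faults so far: 5)
  step 12: ref 3 -> FAULT, evict 4, frames=[2,1,3] (faults so far: 6)
  step 13: ref 4 -> FAULT, evict 2, frames=[4,1,3] (faults so far: 7)
  FIFO total faults: 7
--- LRU ---
  step 0: ref 1 -> FAULT, frames=[1,-,-] (faults so far: 1)
  step 1: ref 5 -> FAULT, frames=[1,5,-] (faults so far: 2)
  step 2: ref 4 -> FAULT, frames=[1,5,4] (faults so far: 3)
  step 3: ref 2 -> FAULT, evict 1, frames=[2,5,4] (faults so far: 4)
  step 4: ref 2 -> HIT, frames=[2,5,4] (faults so far: 4)
  step 5: ref 2 -> HIT, frames=[2,5,4] (faults so far: 4)
  step 6: ref 2 -> HIT, frames=[2,5,4] (faults so far: 4)
  step 7: ref 5 -> HIT, frames=[2,5,4] (faults so far: 4)
  step 8: ref 5 -> HIT, frames=[2,5,4] (faults so far: 4)
  step 9: ref 1 -> FAULT, evict 4, frames=[2,5,1] (faults so far: 5)
  step 10: ref 2 -> HIT, frames=[2,5,1] (faults so far: 5)
  step 11: ref 1 -> HIT, frames=[2,5,1] (faults so far: 5)
  step 12: ref 3 -> FAULT, evict 5, frames=[2,3,1] (faults so far: 6)
  step 13: ref 4 -> FAULT, evict 2, frames=[4,3,1] (faults so far: 7)
  LRU total faults: 7
--- Optimal ---
  step 0: ref 1 -> FAULT, frames=[1,-,-] (faults so far: 1)
  step 1: ref 5 -> FAULT, frames=[1,5,-] (faults so far: 2)
  step 2: ref 4 -> FAULT, frames=[1,5,4] (faults so far: 3)
  step 3: ref 2 -> FAULT, evict 4, frames=[1,5,2] (faults so far: 4)
  step 4: ref 2 -> HIT, frames=[1,5,2] (faults so far: 4)
  step 5: ref 2 -> HIT, frames=[1,5,2] (faults so far: 4)
  step 6: ref 2 -> HIT, frames=[1,5,2] (faults so far: 4)
  step 7: ref 5 -> HIT, frames=[1,5,2] (faults so far: 4)
  step 8: ref 5 -> HIT, frames=[1,5,2] (faults so far: 4)
  step 9: ref 1 -> HIT, frames=[1,5,2] (faults so far: 4)
  step 10: ref 2 -> HIT, frames=[1,5,2] (faults so far: 4)
  step 11: ref 1 -> HIT, frames=[1,5,2] (faults so far: 4)
  step 12: ref 3 -> FAULT, evict 1, frames=[3,5,2] (faults so far: 5)
  step 13: ref 4 -> FAULT, evict 2, frames=[3,5,4] (faults so far: 6)
  Optimal total faults: 6

Answer: 7 7 6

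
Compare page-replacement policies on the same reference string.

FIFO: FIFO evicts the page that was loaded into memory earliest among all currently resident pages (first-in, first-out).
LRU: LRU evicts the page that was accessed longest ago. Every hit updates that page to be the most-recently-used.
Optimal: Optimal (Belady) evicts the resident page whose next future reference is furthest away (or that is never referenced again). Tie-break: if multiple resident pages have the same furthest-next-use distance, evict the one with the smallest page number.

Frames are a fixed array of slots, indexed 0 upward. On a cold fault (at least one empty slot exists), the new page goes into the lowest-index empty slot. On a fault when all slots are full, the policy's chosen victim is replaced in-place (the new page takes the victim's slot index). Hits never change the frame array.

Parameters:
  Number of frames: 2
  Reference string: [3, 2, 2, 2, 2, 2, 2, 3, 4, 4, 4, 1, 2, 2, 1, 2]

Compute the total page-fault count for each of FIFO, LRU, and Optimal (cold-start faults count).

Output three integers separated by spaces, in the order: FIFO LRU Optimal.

Answer: 5 5 4

Derivation:
--- FIFO ---
  step 0: ref 3 -> FAULT, frames=[3,-] (faults so far: 1)
  step 1: ref 2 -> FAULT, frames=[3,2] (faults so far: 2)
  step 2: ref 2 -> HIT, frames=[3,2] (faults so far: 2)
  step 3: ref 2 -> HIT, frames=[3,2] (faults so far: 2)
  step 4: ref 2 -> HIT, frames=[3,2] (faults so far: 2)
  step 5: ref 2 -> HIT, frames=[3,2] (faults so far: 2)
  step 6: ref 2 -> HIT, frames=[3,2] (faults so far: 2)
  step 7: ref 3 -> HIT, frames=[3,2] (faults so far: 2)
  step 8: ref 4 -> FAULT, evict 3, frames=[4,2] (faults so far: 3)
  step 9: ref 4 -> HIT, frames=[4,2] (faults so far: 3)
  step 10: ref 4 -> HIT, frames=[4,2] (faults so far: 3)
  step 11: ref 1 -> FAULT, evict 2, frames=[4,1] (faults so far: 4)
  step 12: ref 2 -> FAULT, evict 4, frames=[2,1] (faults so far: 5)
  step 13: ref 2 -> HIT, frames=[2,1] (faults so far: 5)
  step 14: ref 1 -> HIT, frames=[2,1] (faults so far: 5)
  step 15: ref 2 -> HIT, frames=[2,1] (faults so far: 5)
  FIFO total faults: 5
--- LRU ---
  step 0: ref 3 -> FAULT, frames=[3,-] (faults so far: 1)
  step 1: ref 2 -> FAULT, frames=[3,2] (faults so far: 2)
  step 2: ref 2 -> HIT, frames=[3,2] (faults so far: 2)
  step 3: ref 2 -> HIT, frames=[3,2] (faults so far: 2)
  step 4: ref 2 -> HIT, frames=[3,2] (faults so far: 2)
  step 5: ref 2 -> HIT, frames=[3,2] (faults so far: 2)
  step 6: ref 2 -> HIT, frames=[3,2] (faults so far: 2)
  step 7: ref 3 -> HIT, frames=[3,2] (faults so far: 2)
  step 8: ref 4 -> FAULT, evict 2, frames=[3,4] (faults so far: 3)
  step 9: ref 4 -> HIT, frames=[3,4] (faults so far: 3)
  step 10: ref 4 -> HIT, frames=[3,4] (faults so far: 3)
  step 11: ref 1 -> FAULT, evict 3, frames=[1,4] (faults so far: 4)
  step 12: ref 2 -> FAULT, evict 4, frames=[1,2] (faults so far: 5)
  step 13: ref 2 -> HIT, frames=[1,2] (faults so far: 5)
  step 14: ref 1 -> HIT, frames=[1,2] (faults so far: 5)
  step 15: ref 2 -> HIT, frames=[1,2] (faults so far: 5)
  LRU total faults: 5
--- Optimal ---
  step 0: ref 3 -> FAULT, frames=[3,-] (faults so far: 1)
  step 1: ref 2 -> FAULT, frames=[3,2] (faults so far: 2)
  step 2: ref 2 -> HIT, frames=[3,2] (faults so far: 2)
  step 3: ref 2 -> HIT, frames=[3,2] (faults so far: 2)
  step 4: ref 2 -> HIT, frames=[3,2] (faults so far: 2)
  step 5: ref 2 -> HIT, frames=[3,2] (faults so far: 2)
  step 6: ref 2 -> HIT, frames=[3,2] (faults so far: 2)
  step 7: ref 3 -> HIT, frames=[3,2] (faults so far: 2)
  step 8: ref 4 -> FAULT, evict 3, frames=[4,2] (faults so far: 3)
  step 9: ref 4 -> HIT, frames=[4,2] (faults so far: 3)
  step 10: ref 4 -> HIT, frames=[4,2] (faults so far: 3)
  step 11: ref 1 -> FAULT, evict 4, frames=[1,2] (faults so far: 4)
  step 12: ref 2 -> HIT, frames=[1,2] (faults so far: 4)
  step 13: ref 2 -> HIT, frames=[1,2] (faults so far: 4)
  step 14: ref 1 -> HIT, frames=[1,2] (faults so far: 4)
  step 15: ref 2 -> HIT, frames=[1,2] (faults so far: 4)
  Optimal total faults: 4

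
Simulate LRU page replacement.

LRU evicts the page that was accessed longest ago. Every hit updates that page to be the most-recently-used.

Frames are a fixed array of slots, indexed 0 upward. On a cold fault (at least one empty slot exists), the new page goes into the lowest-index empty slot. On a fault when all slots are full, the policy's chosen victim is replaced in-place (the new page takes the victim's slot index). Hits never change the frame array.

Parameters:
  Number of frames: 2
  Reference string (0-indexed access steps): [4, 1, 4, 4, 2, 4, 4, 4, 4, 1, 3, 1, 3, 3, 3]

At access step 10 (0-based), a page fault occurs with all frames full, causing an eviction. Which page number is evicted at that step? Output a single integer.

Step 0: ref 4 -> FAULT, frames=[4,-]
Step 1: ref 1 -> FAULT, frames=[4,1]
Step 2: ref 4 -> HIT, frames=[4,1]
Step 3: ref 4 -> HIT, frames=[4,1]
Step 4: ref 2 -> FAULT, evict 1, frames=[4,2]
Step 5: ref 4 -> HIT, frames=[4,2]
Step 6: ref 4 -> HIT, frames=[4,2]
Step 7: ref 4 -> HIT, frames=[4,2]
Step 8: ref 4 -> HIT, frames=[4,2]
Step 9: ref 1 -> FAULT, evict 2, frames=[4,1]
Step 10: ref 3 -> FAULT, evict 4, frames=[3,1]
At step 10: evicted page 4

Answer: 4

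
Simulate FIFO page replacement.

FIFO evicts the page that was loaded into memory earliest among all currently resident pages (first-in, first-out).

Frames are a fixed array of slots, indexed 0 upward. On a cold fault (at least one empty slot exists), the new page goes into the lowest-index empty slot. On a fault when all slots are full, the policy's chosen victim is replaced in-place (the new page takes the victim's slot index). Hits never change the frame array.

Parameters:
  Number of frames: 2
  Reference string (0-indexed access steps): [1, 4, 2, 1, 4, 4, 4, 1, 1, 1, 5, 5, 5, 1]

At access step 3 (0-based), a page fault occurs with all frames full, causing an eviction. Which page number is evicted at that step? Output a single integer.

Answer: 4

Derivation:
Step 0: ref 1 -> FAULT, frames=[1,-]
Step 1: ref 4 -> FAULT, frames=[1,4]
Step 2: ref 2 -> FAULT, evict 1, frames=[2,4]
Step 3: ref 1 -> FAULT, evict 4, frames=[2,1]
At step 3: evicted page 4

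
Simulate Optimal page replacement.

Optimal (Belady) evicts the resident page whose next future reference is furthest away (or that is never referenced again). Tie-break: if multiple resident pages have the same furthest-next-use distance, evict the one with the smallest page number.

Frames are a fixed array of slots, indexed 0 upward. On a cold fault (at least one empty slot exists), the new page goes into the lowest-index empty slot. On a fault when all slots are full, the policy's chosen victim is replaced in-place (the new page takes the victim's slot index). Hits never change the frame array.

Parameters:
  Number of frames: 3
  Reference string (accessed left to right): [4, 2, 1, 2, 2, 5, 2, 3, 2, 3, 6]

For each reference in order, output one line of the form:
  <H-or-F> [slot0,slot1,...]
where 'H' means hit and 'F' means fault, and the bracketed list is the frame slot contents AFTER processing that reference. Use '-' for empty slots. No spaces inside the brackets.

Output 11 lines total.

F [4,-,-]
F [4,2,-]
F [4,2,1]
H [4,2,1]
H [4,2,1]
F [4,2,5]
H [4,2,5]
F [3,2,5]
H [3,2,5]
H [3,2,5]
F [3,6,5]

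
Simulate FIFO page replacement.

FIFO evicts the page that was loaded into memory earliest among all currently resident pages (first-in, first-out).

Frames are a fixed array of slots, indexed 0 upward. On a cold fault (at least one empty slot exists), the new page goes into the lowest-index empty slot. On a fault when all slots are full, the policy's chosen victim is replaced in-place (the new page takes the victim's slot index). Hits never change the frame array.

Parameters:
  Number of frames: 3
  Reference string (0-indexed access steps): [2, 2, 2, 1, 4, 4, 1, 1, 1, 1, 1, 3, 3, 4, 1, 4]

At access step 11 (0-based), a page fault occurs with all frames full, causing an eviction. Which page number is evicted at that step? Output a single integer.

Answer: 2

Derivation:
Step 0: ref 2 -> FAULT, frames=[2,-,-]
Step 1: ref 2 -> HIT, frames=[2,-,-]
Step 2: ref 2 -> HIT, frames=[2,-,-]
Step 3: ref 1 -> FAULT, frames=[2,1,-]
Step 4: ref 4 -> FAULT, frames=[2,1,4]
Step 5: ref 4 -> HIT, frames=[2,1,4]
Step 6: ref 1 -> HIT, frames=[2,1,4]
Step 7: ref 1 -> HIT, frames=[2,1,4]
Step 8: ref 1 -> HIT, frames=[2,1,4]
Step 9: ref 1 -> HIT, frames=[2,1,4]
Step 10: ref 1 -> HIT, frames=[2,1,4]
Step 11: ref 3 -> FAULT, evict 2, frames=[3,1,4]
At step 11: evicted page 2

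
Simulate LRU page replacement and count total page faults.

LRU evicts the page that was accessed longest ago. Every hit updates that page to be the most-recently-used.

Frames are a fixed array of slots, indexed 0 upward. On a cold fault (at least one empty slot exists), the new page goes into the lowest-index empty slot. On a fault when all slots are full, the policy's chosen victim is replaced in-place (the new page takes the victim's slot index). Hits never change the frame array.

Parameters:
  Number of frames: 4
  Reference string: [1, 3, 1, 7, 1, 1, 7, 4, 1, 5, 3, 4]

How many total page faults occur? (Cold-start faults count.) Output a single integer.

Step 0: ref 1 → FAULT, frames=[1,-,-,-]
Step 1: ref 3 → FAULT, frames=[1,3,-,-]
Step 2: ref 1 → HIT, frames=[1,3,-,-]
Step 3: ref 7 → FAULT, frames=[1,3,7,-]
Step 4: ref 1 → HIT, frames=[1,3,7,-]
Step 5: ref 1 → HIT, frames=[1,3,7,-]
Step 6: ref 7 → HIT, frames=[1,3,7,-]
Step 7: ref 4 → FAULT, frames=[1,3,7,4]
Step 8: ref 1 → HIT, frames=[1,3,7,4]
Step 9: ref 5 → FAULT (evict 3), frames=[1,5,7,4]
Step 10: ref 3 → FAULT (evict 7), frames=[1,5,3,4]
Step 11: ref 4 → HIT, frames=[1,5,3,4]
Total faults: 6

Answer: 6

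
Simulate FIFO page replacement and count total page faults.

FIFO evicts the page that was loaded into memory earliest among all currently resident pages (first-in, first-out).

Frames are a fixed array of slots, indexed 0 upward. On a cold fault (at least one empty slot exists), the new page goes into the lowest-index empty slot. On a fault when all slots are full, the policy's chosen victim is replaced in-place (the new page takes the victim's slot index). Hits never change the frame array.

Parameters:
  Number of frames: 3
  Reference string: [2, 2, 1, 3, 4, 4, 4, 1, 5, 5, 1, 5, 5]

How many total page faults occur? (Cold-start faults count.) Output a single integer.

Step 0: ref 2 → FAULT, frames=[2,-,-]
Step 1: ref 2 → HIT, frames=[2,-,-]
Step 2: ref 1 → FAULT, frames=[2,1,-]
Step 3: ref 3 → FAULT, frames=[2,1,3]
Step 4: ref 4 → FAULT (evict 2), frames=[4,1,3]
Step 5: ref 4 → HIT, frames=[4,1,3]
Step 6: ref 4 → HIT, frames=[4,1,3]
Step 7: ref 1 → HIT, frames=[4,1,3]
Step 8: ref 5 → FAULT (evict 1), frames=[4,5,3]
Step 9: ref 5 → HIT, frames=[4,5,3]
Step 10: ref 1 → FAULT (evict 3), frames=[4,5,1]
Step 11: ref 5 → HIT, frames=[4,5,1]
Step 12: ref 5 → HIT, frames=[4,5,1]
Total faults: 6

Answer: 6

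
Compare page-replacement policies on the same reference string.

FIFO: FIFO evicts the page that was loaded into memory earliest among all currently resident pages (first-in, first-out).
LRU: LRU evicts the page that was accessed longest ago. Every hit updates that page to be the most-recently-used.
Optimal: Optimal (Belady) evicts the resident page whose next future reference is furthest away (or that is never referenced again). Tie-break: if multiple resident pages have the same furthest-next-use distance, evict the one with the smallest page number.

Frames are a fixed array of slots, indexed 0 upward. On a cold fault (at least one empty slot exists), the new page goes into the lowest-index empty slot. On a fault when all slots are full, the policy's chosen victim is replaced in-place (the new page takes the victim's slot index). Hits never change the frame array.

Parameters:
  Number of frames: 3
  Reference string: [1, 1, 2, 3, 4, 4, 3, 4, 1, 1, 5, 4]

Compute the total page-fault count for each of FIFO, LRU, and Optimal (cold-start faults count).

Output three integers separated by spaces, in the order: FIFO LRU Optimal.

--- FIFO ---
  step 0: ref 1 -> FAULT, frames=[1,-,-] (faults so far: 1)
  step 1: ref 1 -> HIT, frames=[1,-,-] (faults so far: 1)
  step 2: ref 2 -> FAULT, frames=[1,2,-] (faults so far: 2)
  step 3: ref 3 -> FAULT, frames=[1,2,3] (faults so far: 3)
  step 4: ref 4 -> FAULT, evict 1, frames=[4,2,3] (faults so far: 4)
  step 5: ref 4 -> HIT, frames=[4,2,3] (faults so far: 4)
  step 6: ref 3 -> HIT, frames=[4,2,3] (faults so far: 4)
  step 7: ref 4 -> HIT, frames=[4,2,3] (faults so far: 4)
  step 8: ref 1 -> FAULT, evict 2, frames=[4,1,3] (faults so far: 5)
  step 9: ref 1 -> HIT, frames=[4,1,3] (faults so far: 5)
  step 10: ref 5 -> FAULT, evict 3, frames=[4,1,5] (faults so far: 6)
  step 11: ref 4 -> HIT, frames=[4,1,5] (faults so far: 6)
  FIFO total faults: 6
--- LRU ---
  step 0: ref 1 -> FAULT, frames=[1,-,-] (faults so far: 1)
  step 1: ref 1 -> HIT, frames=[1,-,-] (faults so far: 1)
  step 2: ref 2 -> FAULT, frames=[1,2,-] (faults so far: 2)
  step 3: ref 3 -> FAULT, frames=[1,2,3] (faults so far: 3)
  step 4: ref 4 -> FAULT, evict 1, frames=[4,2,3] (faults so far: 4)
  step 5: ref 4 -> HIT, frames=[4,2,3] (faults so far: 4)
  step 6: ref 3 -> HIT, frames=[4,2,3] (faults so far: 4)
  step 7: ref 4 -> HIT, frames=[4,2,3] (faults so far: 4)
  step 8: ref 1 -> FAULT, evict 2, frames=[4,1,3] (faults so far: 5)
  step 9: ref 1 -> HIT, frames=[4,1,3] (faults so far: 5)
  step 10: ref 5 -> FAULT, evict 3, frames=[4,1,5] (faults so far: 6)
  step 11: ref 4 -> HIT, frames=[4,1,5] (faults so far: 6)
  LRU total faults: 6
--- Optimal ---
  step 0: ref 1 -> FAULT, frames=[1,-,-] (faults so far: 1)
  step 1: ref 1 -> HIT, frames=[1,-,-] (faults so far: 1)
  step 2: ref 2 -> FAULT, frames=[1,2,-] (faults so far: 2)
  step 3: ref 3 -> FAULT, frames=[1,2,3] (faults so far: 3)
  step 4: ref 4 -> FAULT, evict 2, frames=[1,4,3] (faults so far: 4)
  step 5: ref 4 -> HIT, frames=[1,4,3] (faults so far: 4)
  step 6: ref 3 -> HIT, frames=[1,4,3] (faults so far: 4)
  step 7: ref 4 -> HIT, frames=[1,4,3] (faults so far: 4)
  step 8: ref 1 -> HIT, frames=[1,4,3] (faults so far: 4)
  step 9: ref 1 -> HIT, frames=[1,4,3] (faults so far: 4)
  step 10: ref 5 -> FAULT, evict 1, frames=[5,4,3] (faults so far: 5)
  step 11: ref 4 -> HIT, frames=[5,4,3] (faults so far: 5)
  Optimal total faults: 5

Answer: 6 6 5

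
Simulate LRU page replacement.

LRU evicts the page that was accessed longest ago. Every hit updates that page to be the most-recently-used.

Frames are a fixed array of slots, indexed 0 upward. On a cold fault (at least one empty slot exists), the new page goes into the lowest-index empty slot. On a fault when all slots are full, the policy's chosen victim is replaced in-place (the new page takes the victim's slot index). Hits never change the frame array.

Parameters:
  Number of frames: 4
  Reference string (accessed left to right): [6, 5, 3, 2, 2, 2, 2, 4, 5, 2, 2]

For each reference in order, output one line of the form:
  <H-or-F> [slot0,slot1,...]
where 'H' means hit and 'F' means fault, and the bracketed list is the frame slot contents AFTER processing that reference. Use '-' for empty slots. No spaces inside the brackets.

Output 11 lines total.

F [6,-,-,-]
F [6,5,-,-]
F [6,5,3,-]
F [6,5,3,2]
H [6,5,3,2]
H [6,5,3,2]
H [6,5,3,2]
F [4,5,3,2]
H [4,5,3,2]
H [4,5,3,2]
H [4,5,3,2]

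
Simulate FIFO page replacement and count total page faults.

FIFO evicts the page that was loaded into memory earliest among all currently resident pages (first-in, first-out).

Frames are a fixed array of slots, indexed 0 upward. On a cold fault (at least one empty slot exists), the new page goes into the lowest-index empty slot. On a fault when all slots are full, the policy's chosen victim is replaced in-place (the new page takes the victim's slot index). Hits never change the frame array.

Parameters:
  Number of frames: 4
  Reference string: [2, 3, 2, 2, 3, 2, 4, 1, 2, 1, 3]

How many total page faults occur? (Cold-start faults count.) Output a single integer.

Step 0: ref 2 → FAULT, frames=[2,-,-,-]
Step 1: ref 3 → FAULT, frames=[2,3,-,-]
Step 2: ref 2 → HIT, frames=[2,3,-,-]
Step 3: ref 2 → HIT, frames=[2,3,-,-]
Step 4: ref 3 → HIT, frames=[2,3,-,-]
Step 5: ref 2 → HIT, frames=[2,3,-,-]
Step 6: ref 4 → FAULT, frames=[2,3,4,-]
Step 7: ref 1 → FAULT, frames=[2,3,4,1]
Step 8: ref 2 → HIT, frames=[2,3,4,1]
Step 9: ref 1 → HIT, frames=[2,3,4,1]
Step 10: ref 3 → HIT, frames=[2,3,4,1]
Total faults: 4

Answer: 4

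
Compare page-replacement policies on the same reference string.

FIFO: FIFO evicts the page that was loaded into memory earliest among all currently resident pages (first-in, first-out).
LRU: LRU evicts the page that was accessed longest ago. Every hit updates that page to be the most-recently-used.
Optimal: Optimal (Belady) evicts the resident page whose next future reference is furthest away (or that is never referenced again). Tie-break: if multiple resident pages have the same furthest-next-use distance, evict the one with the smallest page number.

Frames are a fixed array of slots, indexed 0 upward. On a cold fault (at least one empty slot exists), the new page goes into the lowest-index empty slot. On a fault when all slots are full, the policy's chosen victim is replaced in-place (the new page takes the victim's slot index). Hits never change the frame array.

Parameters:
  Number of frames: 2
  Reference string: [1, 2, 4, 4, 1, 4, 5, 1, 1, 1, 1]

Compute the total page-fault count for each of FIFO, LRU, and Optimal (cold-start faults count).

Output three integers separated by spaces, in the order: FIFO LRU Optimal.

Answer: 5 6 4

Derivation:
--- FIFO ---
  step 0: ref 1 -> FAULT, frames=[1,-] (faults so far: 1)
  step 1: ref 2 -> FAULT, frames=[1,2] (faults so far: 2)
  step 2: ref 4 -> FAULT, evict 1, frames=[4,2] (faults so far: 3)
  step 3: ref 4 -> HIT, frames=[4,2] (faults so far: 3)
  step 4: ref 1 -> FAULT, evict 2, frames=[4,1] (faults so far: 4)
  step 5: ref 4 -> HIT, frames=[4,1] (faults so far: 4)
  step 6: ref 5 -> FAULT, evict 4, frames=[5,1] (faults so far: 5)
  step 7: ref 1 -> HIT, frames=[5,1] (faults so far: 5)
  step 8: ref 1 -> HIT, frames=[5,1] (faults so far: 5)
  step 9: ref 1 -> HIT, frames=[5,1] (faults so far: 5)
  step 10: ref 1 -> HIT, frames=[5,1] (faults so far: 5)
  FIFO total faults: 5
--- LRU ---
  step 0: ref 1 -> FAULT, frames=[1,-] (faults so far: 1)
  step 1: ref 2 -> FAULT, frames=[1,2] (faults so far: 2)
  step 2: ref 4 -> FAULT, evict 1, frames=[4,2] (faults so far: 3)
  step 3: ref 4 -> HIT, frames=[4,2] (faults so far: 3)
  step 4: ref 1 -> FAULT, evict 2, frames=[4,1] (faults so far: 4)
  step 5: ref 4 -> HIT, frames=[4,1] (faults so far: 4)
  step 6: ref 5 -> FAULT, evict 1, frames=[4,5] (faults so far: 5)
  step 7: ref 1 -> FAULT, evict 4, frames=[1,5] (faults so far: 6)
  step 8: ref 1 -> HIT, frames=[1,5] (faults so far: 6)
  step 9: ref 1 -> HIT, frames=[1,5] (faults so far: 6)
  step 10: ref 1 -> HIT, frames=[1,5] (faults so far: 6)
  LRU total faults: 6
--- Optimal ---
  step 0: ref 1 -> FAULT, frames=[1,-] (faults so far: 1)
  step 1: ref 2 -> FAULT, frames=[1,2] (faults so far: 2)
  step 2: ref 4 -> FAULT, evict 2, frames=[1,4] (faults so far: 3)
  step 3: ref 4 -> HIT, frames=[1,4] (faults so far: 3)
  step 4: ref 1 -> HIT, frames=[1,4] (faults so far: 3)
  step 5: ref 4 -> HIT, frames=[1,4] (faults so far: 3)
  step 6: ref 5 -> FAULT, evict 4, frames=[1,5] (faults so far: 4)
  step 7: ref 1 -> HIT, frames=[1,5] (faults so far: 4)
  step 8: ref 1 -> HIT, frames=[1,5] (faults so far: 4)
  step 9: ref 1 -> HIT, frames=[1,5] (faults so far: 4)
  step 10: ref 1 -> HIT, frames=[1,5] (faults so far: 4)
  Optimal total faults: 4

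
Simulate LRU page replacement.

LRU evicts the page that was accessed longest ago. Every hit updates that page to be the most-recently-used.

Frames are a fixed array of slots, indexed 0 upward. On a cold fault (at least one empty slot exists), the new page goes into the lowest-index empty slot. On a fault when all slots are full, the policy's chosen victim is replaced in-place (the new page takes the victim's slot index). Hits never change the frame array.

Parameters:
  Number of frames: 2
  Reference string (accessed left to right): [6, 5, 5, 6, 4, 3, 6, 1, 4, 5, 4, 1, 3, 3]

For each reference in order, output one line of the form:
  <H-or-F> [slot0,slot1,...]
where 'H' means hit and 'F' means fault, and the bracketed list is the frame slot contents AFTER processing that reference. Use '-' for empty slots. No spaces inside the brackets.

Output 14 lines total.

F [6,-]
F [6,5]
H [6,5]
H [6,5]
F [6,4]
F [3,4]
F [3,6]
F [1,6]
F [1,4]
F [5,4]
H [5,4]
F [1,4]
F [1,3]
H [1,3]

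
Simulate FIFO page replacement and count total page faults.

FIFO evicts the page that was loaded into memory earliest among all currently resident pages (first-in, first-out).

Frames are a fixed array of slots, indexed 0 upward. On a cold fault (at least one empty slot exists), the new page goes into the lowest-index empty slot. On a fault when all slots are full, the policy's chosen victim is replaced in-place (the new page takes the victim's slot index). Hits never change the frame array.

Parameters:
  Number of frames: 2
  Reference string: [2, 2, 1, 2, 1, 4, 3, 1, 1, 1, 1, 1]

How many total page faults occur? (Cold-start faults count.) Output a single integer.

Answer: 5

Derivation:
Step 0: ref 2 → FAULT, frames=[2,-]
Step 1: ref 2 → HIT, frames=[2,-]
Step 2: ref 1 → FAULT, frames=[2,1]
Step 3: ref 2 → HIT, frames=[2,1]
Step 4: ref 1 → HIT, frames=[2,1]
Step 5: ref 4 → FAULT (evict 2), frames=[4,1]
Step 6: ref 3 → FAULT (evict 1), frames=[4,3]
Step 7: ref 1 → FAULT (evict 4), frames=[1,3]
Step 8: ref 1 → HIT, frames=[1,3]
Step 9: ref 1 → HIT, frames=[1,3]
Step 10: ref 1 → HIT, frames=[1,3]
Step 11: ref 1 → HIT, frames=[1,3]
Total faults: 5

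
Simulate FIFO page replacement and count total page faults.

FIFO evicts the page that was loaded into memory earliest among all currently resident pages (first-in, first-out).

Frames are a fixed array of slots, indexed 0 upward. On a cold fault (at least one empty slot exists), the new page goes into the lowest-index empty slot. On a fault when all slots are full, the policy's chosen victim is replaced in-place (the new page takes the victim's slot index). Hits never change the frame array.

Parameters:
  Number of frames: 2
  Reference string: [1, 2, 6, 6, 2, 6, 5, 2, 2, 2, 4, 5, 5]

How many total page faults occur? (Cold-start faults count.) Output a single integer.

Answer: 7

Derivation:
Step 0: ref 1 → FAULT, frames=[1,-]
Step 1: ref 2 → FAULT, frames=[1,2]
Step 2: ref 6 → FAULT (evict 1), frames=[6,2]
Step 3: ref 6 → HIT, frames=[6,2]
Step 4: ref 2 → HIT, frames=[6,2]
Step 5: ref 6 → HIT, frames=[6,2]
Step 6: ref 5 → FAULT (evict 2), frames=[6,5]
Step 7: ref 2 → FAULT (evict 6), frames=[2,5]
Step 8: ref 2 → HIT, frames=[2,5]
Step 9: ref 2 → HIT, frames=[2,5]
Step 10: ref 4 → FAULT (evict 5), frames=[2,4]
Step 11: ref 5 → FAULT (evict 2), frames=[5,4]
Step 12: ref 5 → HIT, frames=[5,4]
Total faults: 7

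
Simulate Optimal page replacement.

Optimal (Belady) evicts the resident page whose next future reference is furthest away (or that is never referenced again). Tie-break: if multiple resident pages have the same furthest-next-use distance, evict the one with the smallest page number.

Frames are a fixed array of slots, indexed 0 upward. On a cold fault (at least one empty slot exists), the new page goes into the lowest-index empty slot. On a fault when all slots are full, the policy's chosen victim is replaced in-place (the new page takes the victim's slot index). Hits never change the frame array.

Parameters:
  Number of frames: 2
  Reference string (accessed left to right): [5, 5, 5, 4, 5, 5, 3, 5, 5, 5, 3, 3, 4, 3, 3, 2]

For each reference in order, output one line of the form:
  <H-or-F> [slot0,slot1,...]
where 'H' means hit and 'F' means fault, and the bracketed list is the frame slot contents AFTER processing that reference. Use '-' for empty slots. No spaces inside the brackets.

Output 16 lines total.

F [5,-]
H [5,-]
H [5,-]
F [5,4]
H [5,4]
H [5,4]
F [5,3]
H [5,3]
H [5,3]
H [5,3]
H [5,3]
H [5,3]
F [4,3]
H [4,3]
H [4,3]
F [4,2]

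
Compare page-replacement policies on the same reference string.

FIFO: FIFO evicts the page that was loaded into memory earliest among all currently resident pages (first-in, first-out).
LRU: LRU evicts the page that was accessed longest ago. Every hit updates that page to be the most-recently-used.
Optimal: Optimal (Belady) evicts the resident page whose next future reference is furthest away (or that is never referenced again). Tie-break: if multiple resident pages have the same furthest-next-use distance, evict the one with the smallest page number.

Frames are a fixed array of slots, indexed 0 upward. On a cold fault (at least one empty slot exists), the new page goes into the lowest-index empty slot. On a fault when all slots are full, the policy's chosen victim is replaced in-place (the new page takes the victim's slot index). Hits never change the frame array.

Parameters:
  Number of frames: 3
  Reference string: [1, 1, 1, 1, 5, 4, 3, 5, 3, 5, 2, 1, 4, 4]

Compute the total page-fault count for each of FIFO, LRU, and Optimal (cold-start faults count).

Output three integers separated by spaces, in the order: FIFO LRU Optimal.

Answer: 7 7 6

Derivation:
--- FIFO ---
  step 0: ref 1 -> FAULT, frames=[1,-,-] (faults so far: 1)
  step 1: ref 1 -> HIT, frames=[1,-,-] (faults so far: 1)
  step 2: ref 1 -> HIT, frames=[1,-,-] (faults so far: 1)
  step 3: ref 1 -> HIT, frames=[1,-,-] (faults so far: 1)
  step 4: ref 5 -> FAULT, frames=[1,5,-] (faults so far: 2)
  step 5: ref 4 -> FAULT, frames=[1,5,4] (faults so far: 3)
  step 6: ref 3 -> FAULT, evict 1, frames=[3,5,4] (faults so far: 4)
  step 7: ref 5 -> HIT, frames=[3,5,4] (faults so far: 4)
  step 8: ref 3 -> HIT, frames=[3,5,4] (faults so far: 4)
  step 9: ref 5 -> HIT, frames=[3,5,4] (faults so far: 4)
  step 10: ref 2 -> FAULT, evict 5, frames=[3,2,4] (faults so far: 5)
  step 11: ref 1 -> FAULT, evict 4, frames=[3,2,1] (faults so far: 6)
  step 12: ref 4 -> FAULT, evict 3, frames=[4,2,1] (faults so far: 7)
  step 13: ref 4 -> HIT, frames=[4,2,1] (faults so far: 7)
  FIFO total faults: 7
--- LRU ---
  step 0: ref 1 -> FAULT, frames=[1,-,-] (faults so far: 1)
  step 1: ref 1 -> HIT, frames=[1,-,-] (faults so far: 1)
  step 2: ref 1 -> HIT, frames=[1,-,-] (faults so far: 1)
  step 3: ref 1 -> HIT, frames=[1,-,-] (faults so far: 1)
  step 4: ref 5 -> FAULT, frames=[1,5,-] (faults so far: 2)
  step 5: ref 4 -> FAULT, frames=[1,5,4] (faults so far: 3)
  step 6: ref 3 -> FAULT, evict 1, frames=[3,5,4] (faults so far: 4)
  step 7: ref 5 -> HIT, frames=[3,5,4] (faults so far: 4)
  step 8: ref 3 -> HIT, frames=[3,5,4] (faults so far: 4)
  step 9: ref 5 -> HIT, frames=[3,5,4] (faults so far: 4)
  step 10: ref 2 -> FAULT, evict 4, frames=[3,5,2] (faults so far: 5)
  step 11: ref 1 -> FAULT, evict 3, frames=[1,5,2] (faults so far: 6)
  step 12: ref 4 -> FAULT, evict 5, frames=[1,4,2] (faults so far: 7)
  step 13: ref 4 -> HIT, frames=[1,4,2] (faults so far: 7)
  LRU total faults: 7
--- Optimal ---
  step 0: ref 1 -> FAULT, frames=[1,-,-] (faults so far: 1)
  step 1: ref 1 -> HIT, frames=[1,-,-] (faults so far: 1)
  step 2: ref 1 -> HIT, frames=[1,-,-] (faults so far: 1)
  step 3: ref 1 -> HIT, frames=[1,-,-] (faults so far: 1)
  step 4: ref 5 -> FAULT, frames=[1,5,-] (faults so far: 2)
  step 5: ref 4 -> FAULT, frames=[1,5,4] (faults so far: 3)
  step 6: ref 3 -> FAULT, evict 4, frames=[1,5,3] (faults so far: 4)
  step 7: ref 5 -> HIT, frames=[1,5,3] (faults so far: 4)
  step 8: ref 3 -> HIT, frames=[1,5,3] (faults so far: 4)
  step 9: ref 5 -> HIT, frames=[1,5,3] (faults so far: 4)
  step 10: ref 2 -> FAULT, evict 3, frames=[1,5,2] (faults so far: 5)
  step 11: ref 1 -> HIT, frames=[1,5,2] (faults so far: 5)
  step 12: ref 4 -> FAULT, evict 1, frames=[4,5,2] (faults so far: 6)
  step 13: ref 4 -> HIT, frames=[4,5,2] (faults so far: 6)
  Optimal total faults: 6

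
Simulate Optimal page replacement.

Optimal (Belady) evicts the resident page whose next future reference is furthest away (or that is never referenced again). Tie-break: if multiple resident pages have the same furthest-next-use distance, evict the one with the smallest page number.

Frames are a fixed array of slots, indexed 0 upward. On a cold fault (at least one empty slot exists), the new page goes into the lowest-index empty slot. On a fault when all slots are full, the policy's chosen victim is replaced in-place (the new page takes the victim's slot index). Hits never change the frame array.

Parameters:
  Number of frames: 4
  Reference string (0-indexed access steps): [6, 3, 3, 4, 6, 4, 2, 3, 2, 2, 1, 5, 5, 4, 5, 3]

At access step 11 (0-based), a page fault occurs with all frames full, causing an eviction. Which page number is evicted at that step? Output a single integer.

Answer: 1

Derivation:
Step 0: ref 6 -> FAULT, frames=[6,-,-,-]
Step 1: ref 3 -> FAULT, frames=[6,3,-,-]
Step 2: ref 3 -> HIT, frames=[6,3,-,-]
Step 3: ref 4 -> FAULT, frames=[6,3,4,-]
Step 4: ref 6 -> HIT, frames=[6,3,4,-]
Step 5: ref 4 -> HIT, frames=[6,3,4,-]
Step 6: ref 2 -> FAULT, frames=[6,3,4,2]
Step 7: ref 3 -> HIT, frames=[6,3,4,2]
Step 8: ref 2 -> HIT, frames=[6,3,4,2]
Step 9: ref 2 -> HIT, frames=[6,3,4,2]
Step 10: ref 1 -> FAULT, evict 2, frames=[6,3,4,1]
Step 11: ref 5 -> FAULT, evict 1, frames=[6,3,4,5]
At step 11: evicted page 1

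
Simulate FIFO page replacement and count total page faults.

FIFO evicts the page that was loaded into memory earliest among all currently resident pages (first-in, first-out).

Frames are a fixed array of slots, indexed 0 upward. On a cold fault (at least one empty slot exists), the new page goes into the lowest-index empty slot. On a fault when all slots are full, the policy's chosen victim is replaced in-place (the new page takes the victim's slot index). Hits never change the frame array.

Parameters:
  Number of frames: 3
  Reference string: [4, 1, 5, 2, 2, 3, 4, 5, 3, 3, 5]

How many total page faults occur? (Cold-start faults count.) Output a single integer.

Step 0: ref 4 → FAULT, frames=[4,-,-]
Step 1: ref 1 → FAULT, frames=[4,1,-]
Step 2: ref 5 → FAULT, frames=[4,1,5]
Step 3: ref 2 → FAULT (evict 4), frames=[2,1,5]
Step 4: ref 2 → HIT, frames=[2,1,5]
Step 5: ref 3 → FAULT (evict 1), frames=[2,3,5]
Step 6: ref 4 → FAULT (evict 5), frames=[2,3,4]
Step 7: ref 5 → FAULT (evict 2), frames=[5,3,4]
Step 8: ref 3 → HIT, frames=[5,3,4]
Step 9: ref 3 → HIT, frames=[5,3,4]
Step 10: ref 5 → HIT, frames=[5,3,4]
Total faults: 7

Answer: 7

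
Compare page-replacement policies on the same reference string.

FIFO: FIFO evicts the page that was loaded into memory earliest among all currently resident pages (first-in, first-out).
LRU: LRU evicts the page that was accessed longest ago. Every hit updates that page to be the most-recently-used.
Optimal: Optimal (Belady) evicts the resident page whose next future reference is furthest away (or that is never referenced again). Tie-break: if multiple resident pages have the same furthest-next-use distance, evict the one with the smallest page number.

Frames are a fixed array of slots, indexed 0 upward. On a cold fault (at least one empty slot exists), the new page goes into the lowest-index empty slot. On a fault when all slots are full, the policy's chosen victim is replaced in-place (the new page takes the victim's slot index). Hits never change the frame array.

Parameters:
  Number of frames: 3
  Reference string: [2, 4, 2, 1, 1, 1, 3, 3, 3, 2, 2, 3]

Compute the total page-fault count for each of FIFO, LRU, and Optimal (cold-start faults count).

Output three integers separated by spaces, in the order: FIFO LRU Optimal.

Answer: 5 4 4

Derivation:
--- FIFO ---
  step 0: ref 2 -> FAULT, frames=[2,-,-] (faults so far: 1)
  step 1: ref 4 -> FAULT, frames=[2,4,-] (faults so far: 2)
  step 2: ref 2 -> HIT, frames=[2,4,-] (faults so far: 2)
  step 3: ref 1 -> FAULT, frames=[2,4,1] (faults so far: 3)
  step 4: ref 1 -> HIT, frames=[2,4,1] (faults so far: 3)
  step 5: ref 1 -> HIT, frames=[2,4,1] (faults so far: 3)
  step 6: ref 3 -> FAULT, evict 2, frames=[3,4,1] (faults so far: 4)
  step 7: ref 3 -> HIT, frames=[3,4,1] (faults so far: 4)
  step 8: ref 3 -> HIT, frames=[3,4,1] (faults so far: 4)
  step 9: ref 2 -> FAULT, evict 4, frames=[3,2,1] (faults so far: 5)
  step 10: ref 2 -> HIT, frames=[3,2,1] (faults so far: 5)
  step 11: ref 3 -> HIT, frames=[3,2,1] (faults so far: 5)
  FIFO total faults: 5
--- LRU ---
  step 0: ref 2 -> FAULT, frames=[2,-,-] (faults so far: 1)
  step 1: ref 4 -> FAULT, frames=[2,4,-] (faults so far: 2)
  step 2: ref 2 -> HIT, frames=[2,4,-] (faults so far: 2)
  step 3: ref 1 -> FAULT, frames=[2,4,1] (faults so far: 3)
  step 4: ref 1 -> HIT, frames=[2,4,1] (faults so far: 3)
  step 5: ref 1 -> HIT, frames=[2,4,1] (faults so far: 3)
  step 6: ref 3 -> FAULT, evict 4, frames=[2,3,1] (faults so far: 4)
  step 7: ref 3 -> HIT, frames=[2,3,1] (faults so far: 4)
  step 8: ref 3 -> HIT, frames=[2,3,1] (faults so far: 4)
  step 9: ref 2 -> HIT, frames=[2,3,1] (faults so far: 4)
  step 10: ref 2 -> HIT, frames=[2,3,1] (faults so far: 4)
  step 11: ref 3 -> HIT, frames=[2,3,1] (faults so far: 4)
  LRU total faults: 4
--- Optimal ---
  step 0: ref 2 -> FAULT, frames=[2,-,-] (faults so far: 1)
  step 1: ref 4 -> FAULT, frames=[2,4,-] (faults so far: 2)
  step 2: ref 2 -> HIT, frames=[2,4,-] (faults so far: 2)
  step 3: ref 1 -> FAULT, frames=[2,4,1] (faults so far: 3)
  step 4: ref 1 -> HIT, frames=[2,4,1] (faults so far: 3)
  step 5: ref 1 -> HIT, frames=[2,4,1] (faults so far: 3)
  step 6: ref 3 -> FAULT, evict 1, frames=[2,4,3] (faults so far: 4)
  step 7: ref 3 -> HIT, frames=[2,4,3] (faults so far: 4)
  step 8: ref 3 -> HIT, frames=[2,4,3] (faults so far: 4)
  step 9: ref 2 -> HIT, frames=[2,4,3] (faults so far: 4)
  step 10: ref 2 -> HIT, frames=[2,4,3] (faults so far: 4)
  step 11: ref 3 -> HIT, frames=[2,4,3] (faults so far: 4)
  Optimal total faults: 4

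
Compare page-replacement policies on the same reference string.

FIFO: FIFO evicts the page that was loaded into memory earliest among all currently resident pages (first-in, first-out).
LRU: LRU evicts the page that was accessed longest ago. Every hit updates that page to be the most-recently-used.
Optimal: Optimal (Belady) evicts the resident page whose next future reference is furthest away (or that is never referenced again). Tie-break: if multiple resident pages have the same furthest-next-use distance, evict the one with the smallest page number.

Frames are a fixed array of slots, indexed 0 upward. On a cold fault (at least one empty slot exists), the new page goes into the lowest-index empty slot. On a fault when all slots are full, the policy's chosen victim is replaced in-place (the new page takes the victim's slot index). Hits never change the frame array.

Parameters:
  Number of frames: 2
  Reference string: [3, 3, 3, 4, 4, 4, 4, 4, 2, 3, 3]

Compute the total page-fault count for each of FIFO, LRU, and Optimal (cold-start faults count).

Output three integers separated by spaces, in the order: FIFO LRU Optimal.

--- FIFO ---
  step 0: ref 3 -> FAULT, frames=[3,-] (faults so far: 1)
  step 1: ref 3 -> HIT, frames=[3,-] (faults so far: 1)
  step 2: ref 3 -> HIT, frames=[3,-] (faults so far: 1)
  step 3: ref 4 -> FAULT, frames=[3,4] (faults so far: 2)
  step 4: ref 4 -> HIT, frames=[3,4] (faults so far: 2)
  step 5: ref 4 -> HIT, frames=[3,4] (faults so far: 2)
  step 6: ref 4 -> HIT, frames=[3,4] (faults so far: 2)
  step 7: ref 4 -> HIT, frames=[3,4] (faults so far: 2)
  step 8: ref 2 -> FAULT, evict 3, frames=[2,4] (faults so far: 3)
  step 9: ref 3 -> FAULT, evict 4, frames=[2,3] (faults so far: 4)
  step 10: ref 3 -> HIT, frames=[2,3] (faults so far: 4)
  FIFO total faults: 4
--- LRU ---
  step 0: ref 3 -> FAULT, frames=[3,-] (faults so far: 1)
  step 1: ref 3 -> HIT, frames=[3,-] (faults so far: 1)
  step 2: ref 3 -> HIT, frames=[3,-] (faults so far: 1)
  step 3: ref 4 -> FAULT, frames=[3,4] (faults so far: 2)
  step 4: ref 4 -> HIT, frames=[3,4] (faults so far: 2)
  step 5: ref 4 -> HIT, frames=[3,4] (faults so far: 2)
  step 6: ref 4 -> HIT, frames=[3,4] (faults so far: 2)
  step 7: ref 4 -> HIT, frames=[3,4] (faults so far: 2)
  step 8: ref 2 -> FAULT, evict 3, frames=[2,4] (faults so far: 3)
  step 9: ref 3 -> FAULT, evict 4, frames=[2,3] (faults so far: 4)
  step 10: ref 3 -> HIT, frames=[2,3] (faults so far: 4)
  LRU total faults: 4
--- Optimal ---
  step 0: ref 3 -> FAULT, frames=[3,-] (faults so far: 1)
  step 1: ref 3 -> HIT, frames=[3,-] (faults so far: 1)
  step 2: ref 3 -> HIT, frames=[3,-] (faults so far: 1)
  step 3: ref 4 -> FAULT, frames=[3,4] (faults so far: 2)
  step 4: ref 4 -> HIT, frames=[3,4] (faults so far: 2)
  step 5: ref 4 -> HIT, frames=[3,4] (faults so far: 2)
  step 6: ref 4 -> HIT, frames=[3,4] (faults so far: 2)
  step 7: ref 4 -> HIT, frames=[3,4] (faults so far: 2)
  step 8: ref 2 -> FAULT, evict 4, frames=[3,2] (faults so far: 3)
  step 9: ref 3 -> HIT, frames=[3,2] (faults so far: 3)
  step 10: ref 3 -> HIT, frames=[3,2] (faults so far: 3)
  Optimal total faults: 3

Answer: 4 4 3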